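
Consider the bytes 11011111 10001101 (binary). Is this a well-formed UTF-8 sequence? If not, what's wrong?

Leading byte 0xDF = 11011111 → 2-byte form.
Continuation bytes 0x8D=10001101 all match 10xxxxxx.
Decoded value 0x7CD is ≥ 0x80 (shortest form) and not a surrogate.

valid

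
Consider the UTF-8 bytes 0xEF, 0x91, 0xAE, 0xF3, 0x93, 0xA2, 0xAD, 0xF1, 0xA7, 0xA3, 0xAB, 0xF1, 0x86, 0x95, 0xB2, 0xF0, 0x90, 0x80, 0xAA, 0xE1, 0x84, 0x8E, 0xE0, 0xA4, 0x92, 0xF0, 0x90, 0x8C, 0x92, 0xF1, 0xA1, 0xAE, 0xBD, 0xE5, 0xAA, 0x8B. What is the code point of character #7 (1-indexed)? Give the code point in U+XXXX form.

Offset 0: leading byte 0xEF = 11101111 → 3-byte char #1 = EF 91 AE.
Offset 3: leading byte 0xF3 = 11110011 → 4-byte char #2 = F3 93 A2 AD.
Offset 7: leading byte 0xF1 = 11110001 → 4-byte char #3 = F1 A7 A3 AB.
Offset 11: leading byte 0xF1 = 11110001 → 4-byte char #4 = F1 86 95 B2.
Offset 15: leading byte 0xF0 = 11110000 → 4-byte char #5 = F0 90 80 AA.
Offset 19: leading byte 0xE1 = 11100001 → 3-byte char #6 = E1 84 8E.
Offset 22: leading byte 0xE0 = 11100000 → 3-byte char #7 = E0 A4 92.
Leading byte 0xE0 = 11100000 matches 1110xxxx → 3-byte sequence.
Byte 1: 0xE0 = 11100000, payload 0000 (4 bits).
Byte 2: 0xA4 = 10100100 (10xxxxxx ✓), payload 100100.
Byte 3: 0x92 = 10010010 (10xxxxxx ✓), payload 010010.
Concatenate: 0000100100010010 = 0x912 (16 bits → U+0912).

U+0912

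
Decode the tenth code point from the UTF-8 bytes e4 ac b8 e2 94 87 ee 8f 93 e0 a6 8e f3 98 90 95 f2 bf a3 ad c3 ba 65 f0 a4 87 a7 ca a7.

U+02A7

Offset 0: leading byte 0xE4 = 11100100 → 3-byte char #1 = E4 AC B8.
Offset 3: leading byte 0xE2 = 11100010 → 3-byte char #2 = E2 94 87.
Offset 6: leading byte 0xEE = 11101110 → 3-byte char #3 = EE 8F 93.
Offset 9: leading byte 0xE0 = 11100000 → 3-byte char #4 = E0 A6 8E.
Offset 12: leading byte 0xF3 = 11110011 → 4-byte char #5 = F3 98 90 95.
Offset 16: leading byte 0xF2 = 11110010 → 4-byte char #6 = F2 BF A3 AD.
Offset 20: leading byte 0xC3 = 11000011 → 2-byte char #7 = C3 BA.
Offset 22: leading byte 0x65 = 01100101 → 1-byte char #8 = 65.
Offset 23: leading byte 0xF0 = 11110000 → 4-byte char #9 = F0 A4 87 A7.
Offset 27: leading byte 0xCA = 11001010 → 2-byte char #10 = CA A7.
Leading byte 0xCA = 11001010 matches 110xxxxx → 2-byte sequence.
Byte 1: 0xCA = 11001010, payload 01010 (5 bits).
Byte 2: 0xA7 = 10100111 (10xxxxxx ✓), payload 100111.
Concatenate: 01010100111 = 0x2A7 (11 bits → U+02A7).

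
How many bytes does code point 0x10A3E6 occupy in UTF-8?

4

U+10A3E6 = 0x10A3E6. UTF-8 uses 1 byte below 0x80, 2 below 0x800, 3 below 0x10000, 4 up to 0x10FFFF. 0x10A3E6 is in U+10000–U+10FFFF → 4 bytes.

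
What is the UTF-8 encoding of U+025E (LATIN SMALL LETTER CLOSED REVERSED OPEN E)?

C9 9E

U+025E = 0x25E = 606 decimal. In range U+0080–U+07FF → 2-byte form: 110xxxxx 10xxxxxx.
Binary (11 bits): 01001011110.
Split 5+6: 01001 | 011110.
Byte 1: 11001001 = 0xC9.
Byte 2: 10011110 = 0x9E.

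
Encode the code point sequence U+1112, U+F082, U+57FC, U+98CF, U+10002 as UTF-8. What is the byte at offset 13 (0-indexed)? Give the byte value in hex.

U+1112 → 3-byte form E1 84 92 at offsets 0–2.
U+F082 → 3-byte form EF 82 82 at offsets 3–5.
U+57FC → 3-byte form E5 9F BC at offsets 6–8.
U+98CF → 3-byte form E9 A3 8F at offsets 9–11.
U+10002 → 4-byte form F0 90 80 82 at offsets 12–15.
Offset 13 falls in char 5's range; it's byte 2 of F0 90 80 82 = 0x90.

0x90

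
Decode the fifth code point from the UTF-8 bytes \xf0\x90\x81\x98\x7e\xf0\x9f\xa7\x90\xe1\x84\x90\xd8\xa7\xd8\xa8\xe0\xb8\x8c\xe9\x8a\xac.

U+0627

Offset 0: leading byte 0xF0 = 11110000 → 4-byte char #1 = F0 90 81 98.
Offset 4: leading byte 0x7E = 01111110 → 1-byte char #2 = 7E.
Offset 5: leading byte 0xF0 = 11110000 → 4-byte char #3 = F0 9F A7 90.
Offset 9: leading byte 0xE1 = 11100001 → 3-byte char #4 = E1 84 90.
Offset 12: leading byte 0xD8 = 11011000 → 2-byte char #5 = D8 A7.
Leading byte 0xD8 = 11011000 matches 110xxxxx → 2-byte sequence.
Byte 1: 0xD8 = 11011000, payload 11000 (5 bits).
Byte 2: 0xA7 = 10100111 (10xxxxxx ✓), payload 100111.
Concatenate: 11000100111 = 0x627 (11 bits → U+0627).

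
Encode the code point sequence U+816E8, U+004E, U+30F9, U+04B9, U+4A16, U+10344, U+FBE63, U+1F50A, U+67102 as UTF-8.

U+816E8: 4-byte form → F2 81 9B A8.
U+004E: 1-byte form → 4E.
U+30F9: 3-byte form → E3 83 B9.
U+04B9: 2-byte form → D2 B9.
U+4A16: 3-byte form → E4 A8 96.
U+10344: 4-byte form → F0 90 8D 84.
U+FBE63: 4-byte form → F3 BB B9 A3.
U+1F50A: 4-byte form → F0 9F 94 8A.
U+67102: 4-byte form → F1 A7 84 82.
Concatenated (29 bytes): F2 81 9B A8 4E E3 83 B9 D2 B9 E4 A8 96 F0 90 8D 84 F3 BB B9 A3 F0 9F 94 8A F1 A7 84 82.

F2 81 9B A8 4E E3 83 B9 D2 B9 E4 A8 96 F0 90 8D 84 F3 BB B9 A3 F0 9F 94 8A F1 A7 84 82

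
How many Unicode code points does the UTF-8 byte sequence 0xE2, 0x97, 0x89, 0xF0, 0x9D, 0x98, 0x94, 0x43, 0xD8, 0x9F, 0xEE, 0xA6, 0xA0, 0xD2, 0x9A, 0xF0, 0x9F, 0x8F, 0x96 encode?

7

Byte at offset 0: 0xE2 = 11100010 → 3-byte char (#1). Advance 3.
Byte at offset 3: 0xF0 = 11110000 → 4-byte char (#2). Advance 4.
Byte at offset 7: 0x43 = 01000011 → 1-byte char (#3). Advance 1.
Byte at offset 8: 0xD8 = 11011000 → 2-byte char (#4). Advance 2.
Byte at offset 10: 0xEE = 11101110 → 3-byte char (#5). Advance 3.
Byte at offset 13: 0xD2 = 11010010 → 2-byte char (#6). Advance 2.
Byte at offset 15: 0xF0 = 11110000 → 4-byte char (#7). Advance 4.
Reached end at offset 19 after 7 code points.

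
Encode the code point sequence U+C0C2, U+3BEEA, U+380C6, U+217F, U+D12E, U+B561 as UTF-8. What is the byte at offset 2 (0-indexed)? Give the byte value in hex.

U+C0C2 → 3-byte form EC 83 82 at offsets 0–2.
Offset 2 falls in char 1's range; it's byte 3 of EC 83 82 = 0x82.

0x82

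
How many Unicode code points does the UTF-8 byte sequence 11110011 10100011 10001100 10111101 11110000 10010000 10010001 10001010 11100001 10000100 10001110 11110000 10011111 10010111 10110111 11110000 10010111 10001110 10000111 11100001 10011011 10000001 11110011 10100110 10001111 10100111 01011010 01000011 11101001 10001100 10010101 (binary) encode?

Byte at offset 0: 0xF3 = 11110011 → 4-byte char (#1). Advance 4.
Byte at offset 4: 0xF0 = 11110000 → 4-byte char (#2). Advance 4.
Byte at offset 8: 0xE1 = 11100001 → 3-byte char (#3). Advance 3.
Byte at offset 11: 0xF0 = 11110000 → 4-byte char (#4). Advance 4.
Byte at offset 15: 0xF0 = 11110000 → 4-byte char (#5). Advance 4.
Byte at offset 19: 0xE1 = 11100001 → 3-byte char (#6). Advance 3.
Byte at offset 22: 0xF3 = 11110011 → 4-byte char (#7). Advance 4.
Byte at offset 26: 0x5A = 01011010 → 1-byte char (#8). Advance 1.
Byte at offset 27: 0x43 = 01000011 → 1-byte char (#9). Advance 1.
Byte at offset 28: 0xE9 = 11101001 → 3-byte char (#10). Advance 3.
Reached end at offset 31 after 10 code points.

10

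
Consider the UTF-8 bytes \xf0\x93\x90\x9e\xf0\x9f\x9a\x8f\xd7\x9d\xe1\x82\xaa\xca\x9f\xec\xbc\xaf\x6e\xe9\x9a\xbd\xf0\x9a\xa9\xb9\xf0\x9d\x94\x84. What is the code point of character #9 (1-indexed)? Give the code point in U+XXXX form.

U+1AA79

Offset 0: leading byte 0xF0 = 11110000 → 4-byte char #1 = F0 93 90 9E.
Offset 4: leading byte 0xF0 = 11110000 → 4-byte char #2 = F0 9F 9A 8F.
Offset 8: leading byte 0xD7 = 11010111 → 2-byte char #3 = D7 9D.
Offset 10: leading byte 0xE1 = 11100001 → 3-byte char #4 = E1 82 AA.
Offset 13: leading byte 0xCA = 11001010 → 2-byte char #5 = CA 9F.
Offset 15: leading byte 0xEC = 11101100 → 3-byte char #6 = EC BC AF.
Offset 18: leading byte 0x6E = 01101110 → 1-byte char #7 = 6E.
Offset 19: leading byte 0xE9 = 11101001 → 3-byte char #8 = E9 9A BD.
Offset 22: leading byte 0xF0 = 11110000 → 4-byte char #9 = F0 9A A9 B9.
Leading byte 0xF0 = 11110000 matches 11110xxx → 4-byte sequence.
Byte 1: 0xF0 = 11110000, payload 000 (3 bits).
Byte 2: 0x9A = 10011010 (10xxxxxx ✓), payload 011010.
Byte 3: 0xA9 = 10101001 (10xxxxxx ✓), payload 101001.
Byte 4: 0xB9 = 10111001 (10xxxxxx ✓), payload 111001.
Concatenate: 000011010101001111001 = 0x1AA79 (21 bits → U+1AA79).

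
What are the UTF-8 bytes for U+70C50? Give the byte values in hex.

F1 B0 B1 90

U+70C50 = 0x70C50 = 461904 decimal. In range U+10000–U+10FFFF → 4-byte form: 11110xxx 10xxxxxx 10xxxxxx 10xxxxxx.
Binary (21 bits): 001110000110001010000.
Split 3+6+6+6: 001 | 110000 | 110001 | 010000.
Byte 1: 11110001 = 0xF1.
Byte 2: 10110000 = 0xB0.
Byte 3: 10110001 = 0xB1.
Byte 4: 10010000 = 0x90.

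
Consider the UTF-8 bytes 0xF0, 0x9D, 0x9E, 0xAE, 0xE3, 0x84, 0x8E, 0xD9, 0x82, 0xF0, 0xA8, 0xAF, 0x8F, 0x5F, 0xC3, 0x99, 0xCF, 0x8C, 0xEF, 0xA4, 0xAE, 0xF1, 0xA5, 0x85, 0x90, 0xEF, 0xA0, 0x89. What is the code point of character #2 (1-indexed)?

Offset 0: leading byte 0xF0 = 11110000 → 4-byte char #1 = F0 9D 9E AE.
Offset 4: leading byte 0xE3 = 11100011 → 3-byte char #2 = E3 84 8E.
Leading byte 0xE3 = 11100011 matches 1110xxxx → 3-byte sequence.
Byte 1: 0xE3 = 11100011, payload 0011 (4 bits).
Byte 2: 0x84 = 10000100 (10xxxxxx ✓), payload 000100.
Byte 3: 0x8E = 10001110 (10xxxxxx ✓), payload 001110.
Concatenate: 0011000100001110 = 0x310E (16 bits → U+310E).

U+310E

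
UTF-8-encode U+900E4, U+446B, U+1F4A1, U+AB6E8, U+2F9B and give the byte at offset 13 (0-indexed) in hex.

0x9B

U+900E4 → 4-byte form F2 90 83 A4 at offsets 0–3.
U+446B → 3-byte form E4 91 AB at offsets 4–6.
U+1F4A1 → 4-byte form F0 9F 92 A1 at offsets 7–10.
U+AB6E8 → 4-byte form F2 AB 9B A8 at offsets 11–14.
Offset 13 falls in char 4's range; it's byte 3 of F2 AB 9B A8 = 0x9B.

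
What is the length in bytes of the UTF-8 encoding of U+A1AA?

3

U+A1AA = 0xA1AA. UTF-8 uses 1 byte below 0x80, 2 below 0x800, 3 below 0x10000, 4 up to 0x10FFFF. 0xA1AA is in U+0800–U+FFFF → 3 bytes.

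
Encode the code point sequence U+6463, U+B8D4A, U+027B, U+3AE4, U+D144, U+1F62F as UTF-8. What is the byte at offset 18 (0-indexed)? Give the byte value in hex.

U+6463 → 3-byte form E6 91 A3 at offsets 0–2.
U+B8D4A → 4-byte form F2 B8 B5 8A at offsets 3–6.
U+027B → 2-byte form C9 BB at offsets 7–8.
U+3AE4 → 3-byte form E3 AB A4 at offsets 9–11.
U+D144 → 3-byte form ED 85 84 at offsets 12–14.
U+1F62F → 4-byte form F0 9F 98 AF at offsets 15–18.
Offset 18 falls in char 6's range; it's byte 4 of F0 9F 98 AF = 0xAF.

0xAF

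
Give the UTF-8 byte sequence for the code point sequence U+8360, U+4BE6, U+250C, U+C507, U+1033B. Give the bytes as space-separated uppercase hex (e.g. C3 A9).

E8 8D A0 E4 AF A6 E2 94 8C EC 94 87 F0 90 8C BB

U+8360: 3-byte form → E8 8D A0.
U+4BE6: 3-byte form → E4 AF A6.
U+250C: 3-byte form → E2 94 8C.
U+C507: 3-byte form → EC 94 87.
U+1033B: 4-byte form → F0 90 8C BB.
Concatenated (16 bytes): E8 8D A0 E4 AF A6 E2 94 8C EC 94 87 F0 90 8C BB.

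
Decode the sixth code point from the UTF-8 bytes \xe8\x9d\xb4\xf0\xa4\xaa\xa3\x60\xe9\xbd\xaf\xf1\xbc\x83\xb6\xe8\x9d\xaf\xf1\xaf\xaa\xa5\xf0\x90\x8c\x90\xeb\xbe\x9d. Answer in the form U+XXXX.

U+876F

Offset 0: leading byte 0xE8 = 11101000 → 3-byte char #1 = E8 9D B4.
Offset 3: leading byte 0xF0 = 11110000 → 4-byte char #2 = F0 A4 AA A3.
Offset 7: leading byte 0x60 = 01100000 → 1-byte char #3 = 60.
Offset 8: leading byte 0xE9 = 11101001 → 3-byte char #4 = E9 BD AF.
Offset 11: leading byte 0xF1 = 11110001 → 4-byte char #5 = F1 BC 83 B6.
Offset 15: leading byte 0xE8 = 11101000 → 3-byte char #6 = E8 9D AF.
Leading byte 0xE8 = 11101000 matches 1110xxxx → 3-byte sequence.
Byte 1: 0xE8 = 11101000, payload 1000 (4 bits).
Byte 2: 0x9D = 10011101 (10xxxxxx ✓), payload 011101.
Byte 3: 0xAF = 10101111 (10xxxxxx ✓), payload 101111.
Concatenate: 1000011101101111 = 0x876F (16 bits → U+876F).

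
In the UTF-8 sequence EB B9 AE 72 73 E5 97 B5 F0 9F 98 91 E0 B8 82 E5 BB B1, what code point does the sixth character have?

Offset 0: leading byte 0xEB = 11101011 → 3-byte char #1 = EB B9 AE.
Offset 3: leading byte 0x72 = 01110010 → 1-byte char #2 = 72.
Offset 4: leading byte 0x73 = 01110011 → 1-byte char #3 = 73.
Offset 5: leading byte 0xE5 = 11100101 → 3-byte char #4 = E5 97 B5.
Offset 8: leading byte 0xF0 = 11110000 → 4-byte char #5 = F0 9F 98 91.
Offset 12: leading byte 0xE0 = 11100000 → 3-byte char #6 = E0 B8 82.
Leading byte 0xE0 = 11100000 matches 1110xxxx → 3-byte sequence.
Byte 1: 0xE0 = 11100000, payload 0000 (4 bits).
Byte 2: 0xB8 = 10111000 (10xxxxxx ✓), payload 111000.
Byte 3: 0x82 = 10000010 (10xxxxxx ✓), payload 000010.
Concatenate: 0000111000000010 = 0xE02 (16 bits → U+0E02).

U+0E02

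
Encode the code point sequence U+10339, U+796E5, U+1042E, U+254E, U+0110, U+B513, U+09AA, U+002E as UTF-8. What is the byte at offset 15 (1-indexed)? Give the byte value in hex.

1-indexed offset 15 is 0-indexed offset 14.
U+10339 → 4-byte form F0 90 8C B9 at offsets 0–3.
U+796E5 → 4-byte form F1 B9 9B A5 at offsets 4–7.
U+1042E → 4-byte form F0 90 90 AE at offsets 8–11.
U+254E → 3-byte form E2 95 8E at offsets 12–14.
Offset 14 falls in char 4's range; it's byte 3 of E2 95 8E = 0x8E.

0x8E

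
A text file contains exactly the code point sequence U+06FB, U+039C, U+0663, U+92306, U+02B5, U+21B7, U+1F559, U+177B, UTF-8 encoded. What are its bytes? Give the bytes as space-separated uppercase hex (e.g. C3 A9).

U+06FB: 2-byte form → DB BB.
U+039C: 2-byte form → CE 9C.
U+0663: 2-byte form → D9 A3.
U+92306: 4-byte form → F2 92 8C 86.
U+02B5: 2-byte form → CA B5.
U+21B7: 3-byte form → E2 86 B7.
U+1F559: 4-byte form → F0 9F 95 99.
U+177B: 3-byte form → E1 9D BB.
Concatenated (22 bytes): DB BB CE 9C D9 A3 F2 92 8C 86 CA B5 E2 86 B7 F0 9F 95 99 E1 9D BB.

DB BB CE 9C D9 A3 F2 92 8C 86 CA B5 E2 86 B7 F0 9F 95 99 E1 9D BB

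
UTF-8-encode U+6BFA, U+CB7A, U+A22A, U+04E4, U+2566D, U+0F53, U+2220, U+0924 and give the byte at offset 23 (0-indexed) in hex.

0xA4

U+6BFA → 3-byte form E6 AF BA at offsets 0–2.
U+CB7A → 3-byte form EC AD BA at offsets 3–5.
U+A22A → 3-byte form EA 88 AA at offsets 6–8.
U+04E4 → 2-byte form D3 A4 at offsets 9–10.
U+2566D → 4-byte form F0 A5 99 AD at offsets 11–14.
U+0F53 → 3-byte form E0 BD 93 at offsets 15–17.
U+2220 → 3-byte form E2 88 A0 at offsets 18–20.
U+0924 → 3-byte form E0 A4 A4 at offsets 21–23.
Offset 23 falls in char 8's range; it's byte 3 of E0 A4 A4 = 0xA4.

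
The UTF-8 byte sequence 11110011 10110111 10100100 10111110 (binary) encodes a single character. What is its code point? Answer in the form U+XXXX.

U+F793E

Leading byte 0xF3 = 11110011 matches 11110xxx → 4-byte sequence.
Byte 1: 0xF3 = 11110011, payload 011 (3 bits).
Byte 2: 0xB7 = 10110111 (10xxxxxx ✓), payload 110111.
Byte 3: 0xA4 = 10100100 (10xxxxxx ✓), payload 100100.
Byte 4: 0xBE = 10111110 (10xxxxxx ✓), payload 111110.
Concatenate: 011110111100100111110 = 0xF793E (21 bits → U+F793E).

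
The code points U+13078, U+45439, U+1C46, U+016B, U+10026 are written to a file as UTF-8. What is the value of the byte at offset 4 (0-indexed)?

U+13078 → 4-byte form F0 93 81 B8 at offsets 0–3.
U+45439 → 4-byte form F1 85 90 B9 at offsets 4–7.
Offset 4 falls in char 2's range; it's byte 1 of F1 85 90 B9 = 0xF1.

0xF1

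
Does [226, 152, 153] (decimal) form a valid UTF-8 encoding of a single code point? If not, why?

valid

Leading byte 0xE2 = 11100010 → 3-byte form.
Continuation bytes 0x98=10011000, 0x99=10011001 all match 10xxxxxx.
Decoded value 0x2619 is ≥ 0x800 (shortest form) and not a surrogate.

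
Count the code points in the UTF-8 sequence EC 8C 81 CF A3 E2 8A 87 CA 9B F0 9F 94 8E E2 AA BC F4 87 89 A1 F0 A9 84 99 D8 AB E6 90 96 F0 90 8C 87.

Byte at offset 0: 0xEC = 11101100 → 3-byte char (#1). Advance 3.
Byte at offset 3: 0xCF = 11001111 → 2-byte char (#2). Advance 2.
Byte at offset 5: 0xE2 = 11100010 → 3-byte char (#3). Advance 3.
Byte at offset 8: 0xCA = 11001010 → 2-byte char (#4). Advance 2.
Byte at offset 10: 0xF0 = 11110000 → 4-byte char (#5). Advance 4.
Byte at offset 14: 0xE2 = 11100010 → 3-byte char (#6). Advance 3.
Byte at offset 17: 0xF4 = 11110100 → 4-byte char (#7). Advance 4.
Byte at offset 21: 0xF0 = 11110000 → 4-byte char (#8). Advance 4.
Byte at offset 25: 0xD8 = 11011000 → 2-byte char (#9). Advance 2.
Byte at offset 27: 0xE6 = 11100110 → 3-byte char (#10). Advance 3.
Byte at offset 30: 0xF0 = 11110000 → 4-byte char (#11). Advance 4.
Reached end at offset 34 after 11 code points.

11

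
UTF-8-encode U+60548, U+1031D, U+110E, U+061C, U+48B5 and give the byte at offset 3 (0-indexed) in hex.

0x88

U+60548 → 4-byte form F1 A0 95 88 at offsets 0–3.
Offset 3 falls in char 1's range; it's byte 4 of F1 A0 95 88 = 0x88.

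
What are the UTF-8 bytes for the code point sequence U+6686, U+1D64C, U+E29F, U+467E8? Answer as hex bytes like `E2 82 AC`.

E6 9A 86 F0 9D 99 8C EE 8A 9F F1 86 9F A8

U+6686: 3-byte form → E6 9A 86.
U+1D64C: 4-byte form → F0 9D 99 8C.
U+E29F: 3-byte form → EE 8A 9F.
U+467E8: 4-byte form → F1 86 9F A8.
Concatenated (14 bytes): E6 9A 86 F0 9D 99 8C EE 8A 9F F1 86 9F A8.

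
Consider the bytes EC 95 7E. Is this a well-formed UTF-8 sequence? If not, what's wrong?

Leading byte 0xEC = 11101100 → 3-byte form.
Byte 3 is 0x7E = 01111110, which is not 10xxxxxx — expected a continuation byte.

invalid (non-continuation byte where continuation expected)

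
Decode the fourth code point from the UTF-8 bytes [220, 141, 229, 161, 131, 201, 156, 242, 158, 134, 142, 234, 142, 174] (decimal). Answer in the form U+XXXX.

Offset 0: leading byte 0xDC = 11011100 → 2-byte char #1 = DC 8D.
Offset 2: leading byte 0xE5 = 11100101 → 3-byte char #2 = E5 A1 83.
Offset 5: leading byte 0xC9 = 11001001 → 2-byte char #3 = C9 9C.
Offset 7: leading byte 0xF2 = 11110010 → 4-byte char #4 = F2 9E 86 8E.
Leading byte 0xF2 = 11110010 matches 11110xxx → 4-byte sequence.
Byte 1: 0xF2 = 11110010, payload 010 (3 bits).
Byte 2: 0x9E = 10011110 (10xxxxxx ✓), payload 011110.
Byte 3: 0x86 = 10000110 (10xxxxxx ✓), payload 000110.
Byte 4: 0x8E = 10001110 (10xxxxxx ✓), payload 001110.
Concatenate: 010011110000110001110 = 0x9E18E (21 bits → U+9E18E).

U+9E18E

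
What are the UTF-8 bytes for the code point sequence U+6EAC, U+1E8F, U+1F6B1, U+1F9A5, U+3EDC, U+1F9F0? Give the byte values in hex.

E6 BA AC E1 BA 8F F0 9F 9A B1 F0 9F A6 A5 E3 BB 9C F0 9F A7 B0

U+6EAC: 3-byte form → E6 BA AC.
U+1E8F: 3-byte form → E1 BA 8F.
U+1F6B1: 4-byte form → F0 9F 9A B1.
U+1F9A5: 4-byte form → F0 9F A6 A5.
U+3EDC: 3-byte form → E3 BB 9C.
U+1F9F0: 4-byte form → F0 9F A7 B0.
Concatenated (21 bytes): E6 BA AC E1 BA 8F F0 9F 9A B1 F0 9F A6 A5 E3 BB 9C F0 9F A7 B0.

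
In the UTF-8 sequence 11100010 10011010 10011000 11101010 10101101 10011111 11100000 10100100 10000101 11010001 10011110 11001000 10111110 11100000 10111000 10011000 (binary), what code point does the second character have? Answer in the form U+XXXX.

U+AB5F

Offset 0: leading byte 0xE2 = 11100010 → 3-byte char #1 = E2 9A 98.
Offset 3: leading byte 0xEA = 11101010 → 3-byte char #2 = EA AD 9F.
Leading byte 0xEA = 11101010 matches 1110xxxx → 3-byte sequence.
Byte 1: 0xEA = 11101010, payload 1010 (4 bits).
Byte 2: 0xAD = 10101101 (10xxxxxx ✓), payload 101101.
Byte 3: 0x9F = 10011111 (10xxxxxx ✓), payload 011111.
Concatenate: 1010101101011111 = 0xAB5F (16 bits → U+AB5F).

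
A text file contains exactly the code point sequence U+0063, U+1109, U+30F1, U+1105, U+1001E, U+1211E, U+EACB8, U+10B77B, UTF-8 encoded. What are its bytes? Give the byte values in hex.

U+0063: 1-byte form → 63.
U+1109: 3-byte form → E1 84 89.
U+30F1: 3-byte form → E3 83 B1.
U+1105: 3-byte form → E1 84 85.
U+1001E: 4-byte form → F0 90 80 9E.
U+1211E: 4-byte form → F0 92 84 9E.
U+EACB8: 4-byte form → F3 AA B2 B8.
U+10B77B: 4-byte form → F4 8B 9D BB.
Concatenated (26 bytes): 63 E1 84 89 E3 83 B1 E1 84 85 F0 90 80 9E F0 92 84 9E F3 AA B2 B8 F4 8B 9D BB.

63 E1 84 89 E3 83 B1 E1 84 85 F0 90 80 9E F0 92 84 9E F3 AA B2 B8 F4 8B 9D BB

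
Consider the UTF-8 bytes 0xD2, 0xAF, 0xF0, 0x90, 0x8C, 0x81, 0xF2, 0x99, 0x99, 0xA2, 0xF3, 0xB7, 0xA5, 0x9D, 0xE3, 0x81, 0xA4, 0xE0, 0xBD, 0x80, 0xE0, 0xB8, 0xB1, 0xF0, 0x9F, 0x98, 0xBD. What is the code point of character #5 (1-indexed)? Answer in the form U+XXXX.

Offset 0: leading byte 0xD2 = 11010010 → 2-byte char #1 = D2 AF.
Offset 2: leading byte 0xF0 = 11110000 → 4-byte char #2 = F0 90 8C 81.
Offset 6: leading byte 0xF2 = 11110010 → 4-byte char #3 = F2 99 99 A2.
Offset 10: leading byte 0xF3 = 11110011 → 4-byte char #4 = F3 B7 A5 9D.
Offset 14: leading byte 0xE3 = 11100011 → 3-byte char #5 = E3 81 A4.
Leading byte 0xE3 = 11100011 matches 1110xxxx → 3-byte sequence.
Byte 1: 0xE3 = 11100011, payload 0011 (4 bits).
Byte 2: 0x81 = 10000001 (10xxxxxx ✓), payload 000001.
Byte 3: 0xA4 = 10100100 (10xxxxxx ✓), payload 100100.
Concatenate: 0011000001100100 = 0x3064 (16 bits → U+3064).

U+3064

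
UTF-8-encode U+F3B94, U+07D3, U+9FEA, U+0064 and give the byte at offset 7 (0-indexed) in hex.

U+F3B94 → 4-byte form F3 B3 AE 94 at offsets 0–3.
U+07D3 → 2-byte form DF 93 at offsets 4–5.
U+9FEA → 3-byte form E9 BF AA at offsets 6–8.
Offset 7 falls in char 3's range; it's byte 2 of E9 BF AA = 0xBF.

0xBF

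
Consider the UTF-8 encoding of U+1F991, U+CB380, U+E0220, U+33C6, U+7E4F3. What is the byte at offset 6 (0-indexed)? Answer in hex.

U+1F991 → 4-byte form F0 9F A6 91 at offsets 0–3.
U+CB380 → 4-byte form F3 8B 8E 80 at offsets 4–7.
Offset 6 falls in char 2's range; it's byte 3 of F3 8B 8E 80 = 0x8E.

0x8E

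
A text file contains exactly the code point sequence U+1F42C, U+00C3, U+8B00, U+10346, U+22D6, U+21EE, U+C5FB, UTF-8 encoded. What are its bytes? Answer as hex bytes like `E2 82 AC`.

U+1F42C: 4-byte form → F0 9F 90 AC.
U+00C3: 2-byte form → C3 83.
U+8B00: 3-byte form → E8 AC 80.
U+10346: 4-byte form → F0 90 8D 86.
U+22D6: 3-byte form → E2 8B 96.
U+21EE: 3-byte form → E2 87 AE.
U+C5FB: 3-byte form → EC 97 BB.
Concatenated (22 bytes): F0 9F 90 AC C3 83 E8 AC 80 F0 90 8D 86 E2 8B 96 E2 87 AE EC 97 BB.

F0 9F 90 AC C3 83 E8 AC 80 F0 90 8D 86 E2 8B 96 E2 87 AE EC 97 BB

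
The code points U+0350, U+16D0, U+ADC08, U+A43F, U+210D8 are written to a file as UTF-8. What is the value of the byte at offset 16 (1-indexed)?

0x98

1-indexed offset 16 is 0-indexed offset 15.
U+0350 → 2-byte form CD 90 at offsets 0–1.
U+16D0 → 3-byte form E1 9B 90 at offsets 2–4.
U+ADC08 → 4-byte form F2 AD B0 88 at offsets 5–8.
U+A43F → 3-byte form EA 90 BF at offsets 9–11.
U+210D8 → 4-byte form F0 A1 83 98 at offsets 12–15.
Offset 15 falls in char 5's range; it's byte 4 of F0 A1 83 98 = 0x98.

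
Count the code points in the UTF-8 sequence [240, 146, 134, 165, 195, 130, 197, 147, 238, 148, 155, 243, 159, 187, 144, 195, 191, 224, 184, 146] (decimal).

Byte at offset 0: 0xF0 = 11110000 → 4-byte char (#1). Advance 4.
Byte at offset 4: 0xC3 = 11000011 → 2-byte char (#2). Advance 2.
Byte at offset 6: 0xC5 = 11000101 → 2-byte char (#3). Advance 2.
Byte at offset 8: 0xEE = 11101110 → 3-byte char (#4). Advance 3.
Byte at offset 11: 0xF3 = 11110011 → 4-byte char (#5). Advance 4.
Byte at offset 15: 0xC3 = 11000011 → 2-byte char (#6). Advance 2.
Byte at offset 17: 0xE0 = 11100000 → 3-byte char (#7). Advance 3.
Reached end at offset 20 after 7 code points.

7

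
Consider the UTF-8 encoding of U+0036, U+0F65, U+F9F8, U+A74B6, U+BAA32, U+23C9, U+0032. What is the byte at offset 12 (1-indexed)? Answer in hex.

0xF2

1-indexed offset 12 is 0-indexed offset 11.
U+0036 → 1-byte form 36 at offsets 0–0.
U+0F65 → 3-byte form E0 BD A5 at offsets 1–3.
U+F9F8 → 3-byte form EF A7 B8 at offsets 4–6.
U+A74B6 → 4-byte form F2 A7 92 B6 at offsets 7–10.
U+BAA32 → 4-byte form F2 BA A8 B2 at offsets 11–14.
Offset 11 falls in char 5's range; it's byte 1 of F2 BA A8 B2 = 0xF2.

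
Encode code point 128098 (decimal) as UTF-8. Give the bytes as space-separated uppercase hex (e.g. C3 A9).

F0 9F 91 A2

U+1F462 = 0x1F462 = 128098 decimal. In range U+10000–U+10FFFF → 4-byte form: 11110xxx 10xxxxxx 10xxxxxx 10xxxxxx.
Binary (21 bits): 000011111010001100010.
Split 3+6+6+6: 000 | 011111 | 010001 | 100010.
Byte 1: 11110000 = 0xF0.
Byte 2: 10011111 = 0x9F.
Byte 3: 10010001 = 0x91.
Byte 4: 10100010 = 0xA2.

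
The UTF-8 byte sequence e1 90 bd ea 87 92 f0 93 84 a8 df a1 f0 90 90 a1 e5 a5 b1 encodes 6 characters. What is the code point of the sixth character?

Offset 0: leading byte 0xE1 = 11100001 → 3-byte char #1 = E1 90 BD.
Offset 3: leading byte 0xEA = 11101010 → 3-byte char #2 = EA 87 92.
Offset 6: leading byte 0xF0 = 11110000 → 4-byte char #3 = F0 93 84 A8.
Offset 10: leading byte 0xDF = 11011111 → 2-byte char #4 = DF A1.
Offset 12: leading byte 0xF0 = 11110000 → 4-byte char #5 = F0 90 90 A1.
Offset 16: leading byte 0xE5 = 11100101 → 3-byte char #6 = E5 A5 B1.
Leading byte 0xE5 = 11100101 matches 1110xxxx → 3-byte sequence.
Byte 1: 0xE5 = 11100101, payload 0101 (4 bits).
Byte 2: 0xA5 = 10100101 (10xxxxxx ✓), payload 100101.
Byte 3: 0xB1 = 10110001 (10xxxxxx ✓), payload 110001.
Concatenate: 0101100101110001 = 0x5971 (16 bits → U+5971).

U+5971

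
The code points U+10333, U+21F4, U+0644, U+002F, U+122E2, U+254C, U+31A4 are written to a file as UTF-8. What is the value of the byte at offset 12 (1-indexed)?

1-indexed offset 12 is 0-indexed offset 11.
U+10333 → 4-byte form F0 90 8C B3 at offsets 0–3.
U+21F4 → 3-byte form E2 87 B4 at offsets 4–6.
U+0644 → 2-byte form D9 84 at offsets 7–8.
U+002F → 1-byte form 2F at offsets 9–9.
U+122E2 → 4-byte form F0 92 8B A2 at offsets 10–13.
Offset 11 falls in char 5's range; it's byte 2 of F0 92 8B A2 = 0x92.

0x92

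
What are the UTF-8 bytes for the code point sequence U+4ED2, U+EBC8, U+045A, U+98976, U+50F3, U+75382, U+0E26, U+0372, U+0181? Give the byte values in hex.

U+4ED2: 3-byte form → E4 BB 92.
U+EBC8: 3-byte form → EE AF 88.
U+045A: 2-byte form → D1 9A.
U+98976: 4-byte form → F2 98 A5 B6.
U+50F3: 3-byte form → E5 83 B3.
U+75382: 4-byte form → F1 B5 8E 82.
U+0E26: 3-byte form → E0 B8 A6.
U+0372: 2-byte form → CD B2.
U+0181: 2-byte form → C6 81.
Concatenated (26 bytes): E4 BB 92 EE AF 88 D1 9A F2 98 A5 B6 E5 83 B3 F1 B5 8E 82 E0 B8 A6 CD B2 C6 81.

E4 BB 92 EE AF 88 D1 9A F2 98 A5 B6 E5 83 B3 F1 B5 8E 82 E0 B8 A6 CD B2 C6 81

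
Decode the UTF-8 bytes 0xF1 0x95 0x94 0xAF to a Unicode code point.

U+5552F

Leading byte 0xF1 = 11110001 matches 11110xxx → 4-byte sequence.
Byte 1: 0xF1 = 11110001, payload 001 (3 bits).
Byte 2: 0x95 = 10010101 (10xxxxxx ✓), payload 010101.
Byte 3: 0x94 = 10010100 (10xxxxxx ✓), payload 010100.
Byte 4: 0xAF = 10101111 (10xxxxxx ✓), payload 101111.
Concatenate: 001010101010100101111 = 0x5552F (21 bits → U+5552F).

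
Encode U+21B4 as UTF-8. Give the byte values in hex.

U+21B4 = 0x21B4 = 8628 decimal. In range U+0800–U+FFFF → 3-byte form: 1110xxxx 10xxxxxx 10xxxxxx.
Binary (16 bits): 0010000110110100.
Split 4+6+6: 0010 | 000110 | 110100.
Byte 1: 11100010 = 0xE2.
Byte 2: 10000110 = 0x86.
Byte 3: 10110100 = 0xB4.

E2 86 B4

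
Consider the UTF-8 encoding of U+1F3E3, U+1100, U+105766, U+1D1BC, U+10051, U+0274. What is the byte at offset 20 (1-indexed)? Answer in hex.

0xC9

1-indexed offset 20 is 0-indexed offset 19.
U+1F3E3 → 4-byte form F0 9F 8F A3 at offsets 0–3.
U+1100 → 3-byte form E1 84 80 at offsets 4–6.
U+105766 → 4-byte form F4 85 9D A6 at offsets 7–10.
U+1D1BC → 4-byte form F0 9D 86 BC at offsets 11–14.
U+10051 → 4-byte form F0 90 81 91 at offsets 15–18.
U+0274 → 2-byte form C9 B4 at offsets 19–20.
Offset 19 falls in char 6's range; it's byte 1 of C9 B4 = 0xC9.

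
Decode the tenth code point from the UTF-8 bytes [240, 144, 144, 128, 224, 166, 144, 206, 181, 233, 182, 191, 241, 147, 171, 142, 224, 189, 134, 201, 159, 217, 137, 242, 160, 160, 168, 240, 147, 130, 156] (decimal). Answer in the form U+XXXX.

Offset 0: leading byte 0xF0 = 11110000 → 4-byte char #1 = F0 90 90 80.
Offset 4: leading byte 0xE0 = 11100000 → 3-byte char #2 = E0 A6 90.
Offset 7: leading byte 0xCE = 11001110 → 2-byte char #3 = CE B5.
Offset 9: leading byte 0xE9 = 11101001 → 3-byte char #4 = E9 B6 BF.
Offset 12: leading byte 0xF1 = 11110001 → 4-byte char #5 = F1 93 AB 8E.
Offset 16: leading byte 0xE0 = 11100000 → 3-byte char #6 = E0 BD 86.
Offset 19: leading byte 0xC9 = 11001001 → 2-byte char #7 = C9 9F.
Offset 21: leading byte 0xD9 = 11011001 → 2-byte char #8 = D9 89.
Offset 23: leading byte 0xF2 = 11110010 → 4-byte char #9 = F2 A0 A0 A8.
Offset 27: leading byte 0xF0 = 11110000 → 4-byte char #10 = F0 93 82 9C.
Leading byte 0xF0 = 11110000 matches 11110xxx → 4-byte sequence.
Byte 1: 0xF0 = 11110000, payload 000 (3 bits).
Byte 2: 0x93 = 10010011 (10xxxxxx ✓), payload 010011.
Byte 3: 0x82 = 10000010 (10xxxxxx ✓), payload 000010.
Byte 4: 0x9C = 10011100 (10xxxxxx ✓), payload 011100.
Concatenate: 000010011000010011100 = 0x1309C (21 bits → U+1309C).

U+1309C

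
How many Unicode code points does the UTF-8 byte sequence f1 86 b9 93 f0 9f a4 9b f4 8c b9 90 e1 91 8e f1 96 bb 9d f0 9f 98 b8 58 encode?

Byte at offset 0: 0xF1 = 11110001 → 4-byte char (#1). Advance 4.
Byte at offset 4: 0xF0 = 11110000 → 4-byte char (#2). Advance 4.
Byte at offset 8: 0xF4 = 11110100 → 4-byte char (#3). Advance 4.
Byte at offset 12: 0xE1 = 11100001 → 3-byte char (#4). Advance 3.
Byte at offset 15: 0xF1 = 11110001 → 4-byte char (#5). Advance 4.
Byte at offset 19: 0xF0 = 11110000 → 4-byte char (#6). Advance 4.
Byte at offset 23: 0x58 = 01011000 → 1-byte char (#7). Advance 1.
Reached end at offset 24 after 7 code points.

7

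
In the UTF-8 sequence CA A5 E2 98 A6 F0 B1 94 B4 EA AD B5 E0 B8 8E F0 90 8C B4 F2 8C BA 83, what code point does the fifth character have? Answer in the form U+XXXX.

U+0E0E

Offset 0: leading byte 0xCA = 11001010 → 2-byte char #1 = CA A5.
Offset 2: leading byte 0xE2 = 11100010 → 3-byte char #2 = E2 98 A6.
Offset 5: leading byte 0xF0 = 11110000 → 4-byte char #3 = F0 B1 94 B4.
Offset 9: leading byte 0xEA = 11101010 → 3-byte char #4 = EA AD B5.
Offset 12: leading byte 0xE0 = 11100000 → 3-byte char #5 = E0 B8 8E.
Leading byte 0xE0 = 11100000 matches 1110xxxx → 3-byte sequence.
Byte 1: 0xE0 = 11100000, payload 0000 (4 bits).
Byte 2: 0xB8 = 10111000 (10xxxxxx ✓), payload 111000.
Byte 3: 0x8E = 10001110 (10xxxxxx ✓), payload 001110.
Concatenate: 0000111000001110 = 0xE0E (16 bits → U+0E0E).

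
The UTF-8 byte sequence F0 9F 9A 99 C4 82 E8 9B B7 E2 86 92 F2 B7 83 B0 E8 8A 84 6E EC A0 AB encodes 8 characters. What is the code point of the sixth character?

U+8284

Offset 0: leading byte 0xF0 = 11110000 → 4-byte char #1 = F0 9F 9A 99.
Offset 4: leading byte 0xC4 = 11000100 → 2-byte char #2 = C4 82.
Offset 6: leading byte 0xE8 = 11101000 → 3-byte char #3 = E8 9B B7.
Offset 9: leading byte 0xE2 = 11100010 → 3-byte char #4 = E2 86 92.
Offset 12: leading byte 0xF2 = 11110010 → 4-byte char #5 = F2 B7 83 B0.
Offset 16: leading byte 0xE8 = 11101000 → 3-byte char #6 = E8 8A 84.
Leading byte 0xE8 = 11101000 matches 1110xxxx → 3-byte sequence.
Byte 1: 0xE8 = 11101000, payload 1000 (4 bits).
Byte 2: 0x8A = 10001010 (10xxxxxx ✓), payload 001010.
Byte 3: 0x84 = 10000100 (10xxxxxx ✓), payload 000100.
Concatenate: 1000001010000100 = 0x8284 (16 bits → U+8284).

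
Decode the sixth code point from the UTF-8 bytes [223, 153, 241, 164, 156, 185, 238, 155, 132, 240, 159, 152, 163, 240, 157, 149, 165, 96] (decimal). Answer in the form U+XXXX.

U+0060

Offset 0: leading byte 0xDF = 11011111 → 2-byte char #1 = DF 99.
Offset 2: leading byte 0xF1 = 11110001 → 4-byte char #2 = F1 A4 9C B9.
Offset 6: leading byte 0xEE = 11101110 → 3-byte char #3 = EE 9B 84.
Offset 9: leading byte 0xF0 = 11110000 → 4-byte char #4 = F0 9F 98 A3.
Offset 13: leading byte 0xF0 = 11110000 → 4-byte char #5 = F0 9D 95 A5.
Offset 17: leading byte 0x60 = 01100000 → 1-byte char #6 = 60.
Leading byte 0x60 = 01100000 matches 0xxxxxxx → 1-byte sequence.
Byte 1: 0x60 = 01100000, payload 1100000 (7 bits).
Concatenate: 1100000 = 0x60 (7 bits → U+0060).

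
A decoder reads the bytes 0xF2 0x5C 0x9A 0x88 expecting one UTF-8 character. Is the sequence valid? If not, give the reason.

Leading byte 0xF2 = 11110010 → 4-byte form.
Byte 2 is 0x5C = 01011100, which is not 10xxxxxx — expected a continuation byte.

invalid (non-continuation byte where continuation expected)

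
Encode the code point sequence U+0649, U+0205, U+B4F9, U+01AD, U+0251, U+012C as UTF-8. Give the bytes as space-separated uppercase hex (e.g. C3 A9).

D9 89 C8 85 EB 93 B9 C6 AD C9 91 C4 AC

U+0649: 2-byte form → D9 89.
U+0205: 2-byte form → C8 85.
U+B4F9: 3-byte form → EB 93 B9.
U+01AD: 2-byte form → C6 AD.
U+0251: 2-byte form → C9 91.
U+012C: 2-byte form → C4 AC.
Concatenated (13 bytes): D9 89 C8 85 EB 93 B9 C6 AD C9 91 C4 AC.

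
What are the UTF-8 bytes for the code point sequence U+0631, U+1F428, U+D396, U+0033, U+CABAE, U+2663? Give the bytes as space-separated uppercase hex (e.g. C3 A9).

D8 B1 F0 9F 90 A8 ED 8E 96 33 F3 8A AE AE E2 99 A3

U+0631: 2-byte form → D8 B1.
U+1F428: 4-byte form → F0 9F 90 A8.
U+D396: 3-byte form → ED 8E 96.
U+0033: 1-byte form → 33.
U+CABAE: 4-byte form → F3 8A AE AE.
U+2663: 3-byte form → E2 99 A3.
Concatenated (17 bytes): D8 B1 F0 9F 90 A8 ED 8E 96 33 F3 8A AE AE E2 99 A3.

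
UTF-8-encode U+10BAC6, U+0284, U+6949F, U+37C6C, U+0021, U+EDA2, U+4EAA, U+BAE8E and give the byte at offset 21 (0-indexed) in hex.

U+10BAC6 → 4-byte form F4 8B AB 86 at offsets 0–3.
U+0284 → 2-byte form CA 84 at offsets 4–5.
U+6949F → 4-byte form F1 A9 92 9F at offsets 6–9.
U+37C6C → 4-byte form F0 B7 B1 AC at offsets 10–13.
U+0021 → 1-byte form 21 at offsets 14–14.
U+EDA2 → 3-byte form EE B6 A2 at offsets 15–17.
U+4EAA → 3-byte form E4 BA AA at offsets 18–20.
U+BAE8E → 4-byte form F2 BA BA 8E at offsets 21–24.
Offset 21 falls in char 8's range; it's byte 1 of F2 BA BA 8E = 0xF2.

0xF2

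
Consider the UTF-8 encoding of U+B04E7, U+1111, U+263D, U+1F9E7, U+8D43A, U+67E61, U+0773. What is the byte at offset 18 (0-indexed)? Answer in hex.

0xF1

U+B04E7 → 4-byte form F2 B0 93 A7 at offsets 0–3.
U+1111 → 3-byte form E1 84 91 at offsets 4–6.
U+263D → 3-byte form E2 98 BD at offsets 7–9.
U+1F9E7 → 4-byte form F0 9F A7 A7 at offsets 10–13.
U+8D43A → 4-byte form F2 8D 90 BA at offsets 14–17.
U+67E61 → 4-byte form F1 A7 B9 A1 at offsets 18–21.
Offset 18 falls in char 6's range; it's byte 1 of F1 A7 B9 A1 = 0xF1.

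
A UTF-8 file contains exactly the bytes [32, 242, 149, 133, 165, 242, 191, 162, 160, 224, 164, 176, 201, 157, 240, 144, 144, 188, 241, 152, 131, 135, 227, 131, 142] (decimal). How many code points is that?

8

Byte at offset 0: 0x20 = 00100000 → 1-byte char (#1). Advance 1.
Byte at offset 1: 0xF2 = 11110010 → 4-byte char (#2). Advance 4.
Byte at offset 5: 0xF2 = 11110010 → 4-byte char (#3). Advance 4.
Byte at offset 9: 0xE0 = 11100000 → 3-byte char (#4). Advance 3.
Byte at offset 12: 0xC9 = 11001001 → 2-byte char (#5). Advance 2.
Byte at offset 14: 0xF0 = 11110000 → 4-byte char (#6). Advance 4.
Byte at offset 18: 0xF1 = 11110001 → 4-byte char (#7). Advance 4.
Byte at offset 22: 0xE3 = 11100011 → 3-byte char (#8). Advance 3.
Reached end at offset 25 after 8 code points.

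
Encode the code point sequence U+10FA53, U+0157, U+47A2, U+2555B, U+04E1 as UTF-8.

U+10FA53: 4-byte form → F4 8F A9 93.
U+0157: 2-byte form → C5 97.
U+47A2: 3-byte form → E4 9E A2.
U+2555B: 4-byte form → F0 A5 95 9B.
U+04E1: 2-byte form → D3 A1.
Concatenated (15 bytes): F4 8F A9 93 C5 97 E4 9E A2 F0 A5 95 9B D3 A1.

F4 8F A9 93 C5 97 E4 9E A2 F0 A5 95 9B D3 A1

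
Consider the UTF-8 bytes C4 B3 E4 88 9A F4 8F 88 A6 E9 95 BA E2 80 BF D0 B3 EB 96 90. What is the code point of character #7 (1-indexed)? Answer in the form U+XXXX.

U+B590

Offset 0: leading byte 0xC4 = 11000100 → 2-byte char #1 = C4 B3.
Offset 2: leading byte 0xE4 = 11100100 → 3-byte char #2 = E4 88 9A.
Offset 5: leading byte 0xF4 = 11110100 → 4-byte char #3 = F4 8F 88 A6.
Offset 9: leading byte 0xE9 = 11101001 → 3-byte char #4 = E9 95 BA.
Offset 12: leading byte 0xE2 = 11100010 → 3-byte char #5 = E2 80 BF.
Offset 15: leading byte 0xD0 = 11010000 → 2-byte char #6 = D0 B3.
Offset 17: leading byte 0xEB = 11101011 → 3-byte char #7 = EB 96 90.
Leading byte 0xEB = 11101011 matches 1110xxxx → 3-byte sequence.
Byte 1: 0xEB = 11101011, payload 1011 (4 bits).
Byte 2: 0x96 = 10010110 (10xxxxxx ✓), payload 010110.
Byte 3: 0x90 = 10010000 (10xxxxxx ✓), payload 010000.
Concatenate: 1011010110010000 = 0xB590 (16 bits → U+B590).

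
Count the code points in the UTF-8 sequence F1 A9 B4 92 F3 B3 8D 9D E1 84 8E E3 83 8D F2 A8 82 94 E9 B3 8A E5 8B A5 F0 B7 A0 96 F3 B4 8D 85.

9

Byte at offset 0: 0xF1 = 11110001 → 4-byte char (#1). Advance 4.
Byte at offset 4: 0xF3 = 11110011 → 4-byte char (#2). Advance 4.
Byte at offset 8: 0xE1 = 11100001 → 3-byte char (#3). Advance 3.
Byte at offset 11: 0xE3 = 11100011 → 3-byte char (#4). Advance 3.
Byte at offset 14: 0xF2 = 11110010 → 4-byte char (#5). Advance 4.
Byte at offset 18: 0xE9 = 11101001 → 3-byte char (#6). Advance 3.
Byte at offset 21: 0xE5 = 11100101 → 3-byte char (#7). Advance 3.
Byte at offset 24: 0xF0 = 11110000 → 4-byte char (#8). Advance 4.
Byte at offset 28: 0xF3 = 11110011 → 4-byte char (#9). Advance 4.
Reached end at offset 32 after 9 code points.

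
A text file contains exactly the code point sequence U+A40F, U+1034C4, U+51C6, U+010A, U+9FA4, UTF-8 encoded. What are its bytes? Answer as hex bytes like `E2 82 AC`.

U+A40F: 3-byte form → EA 90 8F.
U+1034C4: 4-byte form → F4 83 93 84.
U+51C6: 3-byte form → E5 87 86.
U+010A: 2-byte form → C4 8A.
U+9FA4: 3-byte form → E9 BE A4.
Concatenated (15 bytes): EA 90 8F F4 83 93 84 E5 87 86 C4 8A E9 BE A4.

EA 90 8F F4 83 93 84 E5 87 86 C4 8A E9 BE A4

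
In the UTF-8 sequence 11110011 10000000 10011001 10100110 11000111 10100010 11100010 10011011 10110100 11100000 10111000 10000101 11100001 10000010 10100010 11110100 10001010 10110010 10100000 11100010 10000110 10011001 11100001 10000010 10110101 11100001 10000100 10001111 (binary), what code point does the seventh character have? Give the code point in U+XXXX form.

Offset 0: leading byte 0xF3 = 11110011 → 4-byte char #1 = F3 80 99 A6.
Offset 4: leading byte 0xC7 = 11000111 → 2-byte char #2 = C7 A2.
Offset 6: leading byte 0xE2 = 11100010 → 3-byte char #3 = E2 9B B4.
Offset 9: leading byte 0xE0 = 11100000 → 3-byte char #4 = E0 B8 85.
Offset 12: leading byte 0xE1 = 11100001 → 3-byte char #5 = E1 82 A2.
Offset 15: leading byte 0xF4 = 11110100 → 4-byte char #6 = F4 8A B2 A0.
Offset 19: leading byte 0xE2 = 11100010 → 3-byte char #7 = E2 86 99.
Leading byte 0xE2 = 11100010 matches 1110xxxx → 3-byte sequence.
Byte 1: 0xE2 = 11100010, payload 0010 (4 bits).
Byte 2: 0x86 = 10000110 (10xxxxxx ✓), payload 000110.
Byte 3: 0x99 = 10011001 (10xxxxxx ✓), payload 011001.
Concatenate: 0010000110011001 = 0x2199 (16 bits → U+2199).

U+2199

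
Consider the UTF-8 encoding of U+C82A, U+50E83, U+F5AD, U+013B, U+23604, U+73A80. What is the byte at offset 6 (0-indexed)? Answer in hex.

0x83

U+C82A → 3-byte form EC A0 AA at offsets 0–2.
U+50E83 → 4-byte form F1 90 BA 83 at offsets 3–6.
Offset 6 falls in char 2's range; it's byte 4 of F1 90 BA 83 = 0x83.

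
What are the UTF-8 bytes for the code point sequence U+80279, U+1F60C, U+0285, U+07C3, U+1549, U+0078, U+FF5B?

U+80279: 4-byte form → F2 80 89 B9.
U+1F60C: 4-byte form → F0 9F 98 8C.
U+0285: 2-byte form → CA 85.
U+07C3: 2-byte form → DF 83.
U+1549: 3-byte form → E1 95 89.
U+0078: 1-byte form → 78.
U+FF5B: 3-byte form → EF BD 9B.
Concatenated (19 bytes): F2 80 89 B9 F0 9F 98 8C CA 85 DF 83 E1 95 89 78 EF BD 9B.

F2 80 89 B9 F0 9F 98 8C CA 85 DF 83 E1 95 89 78 EF BD 9B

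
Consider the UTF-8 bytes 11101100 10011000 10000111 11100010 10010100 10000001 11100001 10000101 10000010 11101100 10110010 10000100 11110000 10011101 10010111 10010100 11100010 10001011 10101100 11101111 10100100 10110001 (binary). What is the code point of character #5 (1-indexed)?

Offset 0: leading byte 0xEC = 11101100 → 3-byte char #1 = EC 98 87.
Offset 3: leading byte 0xE2 = 11100010 → 3-byte char #2 = E2 94 81.
Offset 6: leading byte 0xE1 = 11100001 → 3-byte char #3 = E1 85 82.
Offset 9: leading byte 0xEC = 11101100 → 3-byte char #4 = EC B2 84.
Offset 12: leading byte 0xF0 = 11110000 → 4-byte char #5 = F0 9D 97 94.
Leading byte 0xF0 = 11110000 matches 11110xxx → 4-byte sequence.
Byte 1: 0xF0 = 11110000, payload 000 (3 bits).
Byte 2: 0x9D = 10011101 (10xxxxxx ✓), payload 011101.
Byte 3: 0x97 = 10010111 (10xxxxxx ✓), payload 010111.
Byte 4: 0x94 = 10010100 (10xxxxxx ✓), payload 010100.
Concatenate: 000011101010111010100 = 0x1D5D4 (21 bits → U+1D5D4).

U+1D5D4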